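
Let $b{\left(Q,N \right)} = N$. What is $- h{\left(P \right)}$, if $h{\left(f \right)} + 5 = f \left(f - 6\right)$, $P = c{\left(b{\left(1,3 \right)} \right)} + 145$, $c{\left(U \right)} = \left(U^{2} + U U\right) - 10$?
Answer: $-22486$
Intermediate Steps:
$c{\left(U \right)} = -10 + 2 U^{2}$ ($c{\left(U \right)} = \left(U^{2} + U^{2}\right) - 10 = 2 U^{2} - 10 = -10 + 2 U^{2}$)
$P = 153$ ($P = \left(-10 + 2 \cdot 3^{2}\right) + 145 = \left(-10 + 2 \cdot 9\right) + 145 = \left(-10 + 18\right) + 145 = 8 + 145 = 153$)
$h{\left(f \right)} = -5 + f \left(-6 + f\right)$ ($h{\left(f \right)} = -5 + f \left(f - 6\right) = -5 + f \left(-6 + f\right)$)
$- h{\left(P \right)} = - (-5 + 153^{2} - 918) = - (-5 + 23409 - 918) = \left(-1\right) 22486 = -22486$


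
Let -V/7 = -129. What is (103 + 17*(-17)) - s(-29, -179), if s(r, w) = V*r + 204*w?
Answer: 62517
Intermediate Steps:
V = 903 (V = -7*(-129) = 903)
s(r, w) = 204*w + 903*r (s(r, w) = 903*r + 204*w = 204*w + 903*r)
(103 + 17*(-17)) - s(-29, -179) = (103 + 17*(-17)) - (204*(-179) + 903*(-29)) = (103 - 289) - (-36516 - 26187) = -186 - 1*(-62703) = -186 + 62703 = 62517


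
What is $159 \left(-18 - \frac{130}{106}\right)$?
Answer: $-3057$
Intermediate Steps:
$159 \left(-18 - \frac{130}{106}\right) = 159 \left(-18 - \frac{65}{53}\right) = 159 \left(- \frac{1019}{53}\right) = -3057$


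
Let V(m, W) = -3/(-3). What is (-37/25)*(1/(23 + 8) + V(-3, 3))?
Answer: -1184/775 ≈ -1.5277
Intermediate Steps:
V(m, W) = 1 (V(m, W) = -3*(-1/3) = 1)
(-37/25)*(1/(23 + 8) + V(-3, 3)) = (-37/25)*(1/(23 + 8) + 1) = (-37*1/25)*(1/31 + 1) = -37*(1/31 + 1)/25 = -37/25*32/31 = -1184/775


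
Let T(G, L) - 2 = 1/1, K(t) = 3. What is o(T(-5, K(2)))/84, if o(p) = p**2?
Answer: 3/28 ≈ 0.10714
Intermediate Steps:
T(G, L) = 3 (T(G, L) = 2 + 1/1 = 2 + 1 = 3)
o(T(-5, K(2)))/84 = 3**2/84 = 9*(1/84) = 3/28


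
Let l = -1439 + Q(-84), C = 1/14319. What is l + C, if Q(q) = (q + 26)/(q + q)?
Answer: -576802703/400932 ≈ -1438.7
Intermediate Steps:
Q(q) = (26 + q)/(2*q) (Q(q) = (26 + q)/((2*q)) = (26 + q)*(1/(2*q)) = (26 + q)/(2*q))
C = 1/14319 ≈ 6.9837e-5
l = -120847/84 (l = -1439 + (1/2)*(26 - 84)/(-84) = -1439 + (1/2)*(-1/84)*(-58) = -1439 + 29/84 = -120847/84 ≈ -1438.7)
l + C = -120847/84 + 1/14319 = -576802703/400932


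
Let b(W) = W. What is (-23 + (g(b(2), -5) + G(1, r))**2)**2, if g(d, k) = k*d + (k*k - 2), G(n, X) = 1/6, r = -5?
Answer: 29300569/1296 ≈ 22608.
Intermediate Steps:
G(n, X) = 1/6
g(d, k) = -2 + k**2 + d*k (g(d, k) = d*k + (k**2 - 2) = d*k + (-2 + k**2) = -2 + k**2 + d*k)
(-23 + (g(b(2), -5) + G(1, r))**2)**2 = (-23 + ((-2 + (-5)**2 + 2*(-5)) + 1/6)**2)**2 = (-23 + ((-2 + 25 - 10) + 1/6)**2)**2 = (-23 + (13 + 1/6)**2)**2 = (-23 + (79/6)**2)**2 = (-23 + 6241/36)**2 = (5413/36)**2 = 29300569/1296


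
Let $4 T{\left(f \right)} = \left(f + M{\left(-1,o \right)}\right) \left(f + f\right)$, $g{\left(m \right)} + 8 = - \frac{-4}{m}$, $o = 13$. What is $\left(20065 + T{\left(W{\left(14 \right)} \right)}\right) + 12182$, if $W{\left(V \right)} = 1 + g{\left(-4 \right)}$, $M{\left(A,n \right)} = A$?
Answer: $32283$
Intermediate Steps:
$g{\left(m \right)} = -8 + \frac{4}{m}$ ($g{\left(m \right)} = -8 - - \frac{4}{m} = -8 + \frac{4}{m}$)
$W{\left(V \right)} = -8$ ($W{\left(V \right)} = 1 - \left(8 - \frac{4}{-4}\right) = 1 + \left(-8 + 4 \left(- \frac{1}{4}\right)\right) = 1 - 9 = -8$)
$T{\left(f \right)} = \frac{f \left(-1 + f\right)}{2}$ ($T{\left(f \right)} = \frac{\left(f - 1\right) \left(f + f\right)}{4} = \frac{\left(-1 + f\right) 2 f}{4} = \frac{2 f \left(-1 + f\right)}{4} = \frac{f \left(-1 + f\right)}{2}$)
$\left(20065 + T{\left(W{\left(14 \right)} \right)}\right) + 12182 = \left(20065 + \frac{1}{2} \left(-8\right) \left(-1 - 8\right)\right) + 12182 = \left(20065 + \frac{1}{2} \left(-8\right) \left(-9\right)\right) + 12182 = \left(20065 + 36\right) + 12182 = 20101 + 12182 = 32283$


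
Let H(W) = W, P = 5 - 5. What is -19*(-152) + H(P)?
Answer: 2888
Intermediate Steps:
P = 0
-19*(-152) + H(P) = -19*(-152) + 0 = 2888 + 0 = 2888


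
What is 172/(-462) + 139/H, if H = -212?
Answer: -50341/48972 ≈ -1.0280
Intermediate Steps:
172/(-462) + 139/H = 172/(-462) + 139/(-212) = 172*(-1/462) + 139*(-1/212) = -86/231 - 139/212 = -50341/48972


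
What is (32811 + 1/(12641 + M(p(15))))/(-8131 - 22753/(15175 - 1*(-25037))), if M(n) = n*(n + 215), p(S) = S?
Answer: -21230399982024/5261540173775 ≈ -4.0350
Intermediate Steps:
M(n) = n*(215 + n)
(32811 + 1/(12641 + M(p(15))))/(-8131 - 22753/(15175 - 1*(-25037))) = (32811 + 1/(12641 + 15*(215 + 15)))/(-8131 - 22753/(15175 - 1*(-25037))) = (32811 + 1/(12641 + 15*230))/(-8131 - 22753/(15175 + 25037)) = (32811 + 1/(12641 + 3450))/(-8131 - 22753/40212) = (32811 + 1/16091)/(-8131 - 22753*1/40212) = (32811 + 1/16091)/(-8131 - 22753/40212) = 527961802/(16091*(-326986525/40212)) = (527961802/16091)*(-40212/326986525) = -21230399982024/5261540173775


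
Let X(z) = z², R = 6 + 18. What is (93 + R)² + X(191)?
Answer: 50170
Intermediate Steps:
R = 24
(93 + R)² + X(191) = (93 + 24)² + 191² = 117² + 36481 = 13689 + 36481 = 50170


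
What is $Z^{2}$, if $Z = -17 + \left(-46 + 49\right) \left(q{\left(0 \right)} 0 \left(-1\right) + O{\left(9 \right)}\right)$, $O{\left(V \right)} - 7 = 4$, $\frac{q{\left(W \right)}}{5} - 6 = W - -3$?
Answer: $256$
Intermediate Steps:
$q{\left(W \right)} = 45 + 5 W$ ($q{\left(W \right)} = 30 + 5 \left(W - -3\right) = 30 + 5 \left(W + 3\right) = 30 + 5 \left(3 + W\right) = 30 + \left(15 + 5 W\right) = 45 + 5 W$)
$O{\left(V \right)} = 11$ ($O{\left(V \right)} = 7 + 4 = 11$)
$Z = 16$ ($Z = -17 + \left(-46 + 49\right) \left(\left(45 + 5 \cdot 0\right) 0 \left(-1\right) + 11\right) = -17 + 3 \left(\left(45 + 0\right) 0 \left(-1\right) + 11\right) = -17 + 3 \left(45 \cdot 0 \left(-1\right) + 11\right) = -17 + 3 \left(0 \left(-1\right) + 11\right) = -17 + 3 \left(0 + 11\right) = -17 + 3 \cdot 11 = -17 + 33 = 16$)
$Z^{2} = 16^{2} = 256$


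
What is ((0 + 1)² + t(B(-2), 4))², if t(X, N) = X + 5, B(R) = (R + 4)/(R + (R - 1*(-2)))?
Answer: 25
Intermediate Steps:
B(R) = (4 + R)/(2 + 2*R) (B(R) = (4 + R)/(R + (R + 2)) = (4 + R)/(R + (2 + R)) = (4 + R)/(2 + 2*R))
t(X, N) = 5 + X
((0 + 1)² + t(B(-2), 4))² = ((0 + 1)² + (5 + (4 - 2)/(2*(1 - 2))))² = (1² + (5 + (½)*2/(-1)))² = (1 + (5 + (½)*(-1)*2))² = (1 + (5 - 1))² = (1 + 4)² = 5² = 25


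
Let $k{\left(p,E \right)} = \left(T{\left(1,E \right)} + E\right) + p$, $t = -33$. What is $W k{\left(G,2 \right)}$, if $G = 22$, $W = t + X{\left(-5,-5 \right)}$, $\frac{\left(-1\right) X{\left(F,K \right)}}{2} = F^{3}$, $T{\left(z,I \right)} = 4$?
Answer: $6076$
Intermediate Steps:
$X{\left(F,K \right)} = - 2 F^{3}$
$W = 217$ ($W = -33 - 2 \left(-5\right)^{3} = -33 - -250 = -33 + 250 = 217$)
$k{\left(p,E \right)} = 4 + E + p$ ($k{\left(p,E \right)} = \left(4 + E\right) + p = 4 + E + p$)
$W k{\left(G,2 \right)} = 217 \left(4 + 2 + 22\right) = 217 \cdot 28 = 6076$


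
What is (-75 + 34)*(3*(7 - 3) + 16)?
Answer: -1148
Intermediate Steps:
(-75 + 34)*(3*(7 - 3) + 16) = -41*(3*4 + 16) = -41*(12 + 16) = -41*28 = -1148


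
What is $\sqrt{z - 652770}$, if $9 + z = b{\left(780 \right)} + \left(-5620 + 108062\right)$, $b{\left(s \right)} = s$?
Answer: $i \sqrt{549557} \approx 741.32 i$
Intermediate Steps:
$z = 103213$ ($z = -9 + \left(780 + \left(-5620 + 108062\right)\right) = -9 + \left(780 + 102442\right) = -9 + 103222 = 103213$)
$\sqrt{z - 652770} = \sqrt{103213 - 652770} = \sqrt{-549557} = i \sqrt{549557}$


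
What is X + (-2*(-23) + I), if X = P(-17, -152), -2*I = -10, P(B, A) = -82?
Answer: -31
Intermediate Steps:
I = 5 (I = -½*(-10) = 5)
X = -82
X + (-2*(-23) + I) = -82 + (-2*(-23) + 5) = -82 + (46 + 5) = -82 + 51 = -31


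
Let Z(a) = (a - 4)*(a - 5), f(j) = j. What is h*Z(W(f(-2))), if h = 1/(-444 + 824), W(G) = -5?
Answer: 9/38 ≈ 0.23684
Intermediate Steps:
Z(a) = (-5 + a)*(-4 + a) (Z(a) = (-4 + a)*(-5 + a) = (-5 + a)*(-4 + a))
h = 1/380 ≈ 0.0026316
h*Z(W(f(-2))) = (20 + (-5)² - 9*(-5))/380 = (20 + 25 + 45)/380 = (1/380)*90 = 9/38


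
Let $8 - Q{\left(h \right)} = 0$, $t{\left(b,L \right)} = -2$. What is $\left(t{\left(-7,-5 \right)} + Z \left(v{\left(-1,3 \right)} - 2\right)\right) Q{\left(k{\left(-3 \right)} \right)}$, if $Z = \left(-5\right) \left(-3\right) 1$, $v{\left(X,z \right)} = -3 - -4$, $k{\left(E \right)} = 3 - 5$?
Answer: $-136$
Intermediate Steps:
$k{\left(E \right)} = -2$ ($k{\left(E \right)} = 3 - 5 = -2$)
$Q{\left(h \right)} = 8$ ($Q{\left(h \right)} = 8 - 0 = 8 + 0 = 8$)
$v{\left(X,z \right)} = 1$ ($v{\left(X,z \right)} = -3 + 4 = 1$)
$Z = 15$ ($Z = 15 \cdot 1 = 15$)
$\left(t{\left(-7,-5 \right)} + Z \left(v{\left(-1,3 \right)} - 2\right)\right) Q{\left(k{\left(-3 \right)} \right)} = \left(-2 + 15 \left(1 - 2\right)\right) 8 = \left(-2 + 15 \left(-1\right)\right) 8 = \left(-2 - 15\right) 8 = \left(-17\right) 8 = -136$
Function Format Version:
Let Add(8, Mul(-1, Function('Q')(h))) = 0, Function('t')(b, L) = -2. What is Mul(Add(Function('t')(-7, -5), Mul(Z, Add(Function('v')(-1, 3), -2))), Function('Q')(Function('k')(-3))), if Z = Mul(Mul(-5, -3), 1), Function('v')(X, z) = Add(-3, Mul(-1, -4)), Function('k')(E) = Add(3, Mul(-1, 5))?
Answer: -136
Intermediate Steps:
Function('k')(E) = -2 (Function('k')(E) = Add(3, -5) = -2)
Function('Q')(h) = 8 (Function('Q')(h) = Add(8, Mul(-1, 0)) = Add(8, 0) = 8)
Function('v')(X, z) = 1 (Function('v')(X, z) = Add(-3, 4) = 1)
Z = 15 (Z = Mul(15, 1) = 15)
Mul(Add(Function('t')(-7, -5), Mul(Z, Add(Function('v')(-1, 3), -2))), Function('Q')(Function('k')(-3))) = Mul(Add(-2, Mul(15, Add(1, -2))), 8) = Mul(Add(-2, Mul(15, -1)), 8) = Mul(Add(-2, -15), 8) = Mul(-17, 8) = -136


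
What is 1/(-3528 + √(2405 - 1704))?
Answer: -3528/12446083 - √701/12446083 ≈ -0.00028559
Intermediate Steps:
1/(-3528 + √(2405 - 1704)) = 1/(-3528 + √701)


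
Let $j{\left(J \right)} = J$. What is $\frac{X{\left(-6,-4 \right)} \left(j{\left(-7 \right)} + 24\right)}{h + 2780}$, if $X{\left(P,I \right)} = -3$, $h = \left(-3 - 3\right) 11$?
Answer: $- \frac{51}{2714} \approx -0.018791$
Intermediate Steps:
$h = -66$ ($h = \left(-6\right) 11 = -66$)
$\frac{X{\left(-6,-4 \right)} \left(j{\left(-7 \right)} + 24\right)}{h + 2780} = \frac{\left(-3\right) \left(-7 + 24\right)}{-66 + 2780} = \frac{\left(-3\right) 17}{2714} = \left(-51\right) \frac{1}{2714} = - \frac{51}{2714}$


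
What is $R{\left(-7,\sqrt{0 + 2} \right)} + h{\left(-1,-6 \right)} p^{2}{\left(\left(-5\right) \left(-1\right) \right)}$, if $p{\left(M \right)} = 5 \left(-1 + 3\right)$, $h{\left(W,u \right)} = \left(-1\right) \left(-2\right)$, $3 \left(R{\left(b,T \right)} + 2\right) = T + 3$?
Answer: $199 + \frac{\sqrt{2}}{3} \approx 199.47$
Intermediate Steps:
$R{\left(b,T \right)} = -1 + \frac{T}{3}$ ($R{\left(b,T \right)} = -2 + \frac{T + 3}{3} = -2 + \frac{3 + T}{3} = -2 + \left(1 + \frac{T}{3}\right) = -1 + \frac{T}{3}$)
$h{\left(W,u \right)} = 2$
$p{\left(M \right)} = 10$ ($p{\left(M \right)} = 5 \cdot 2 = 10$)
$R{\left(-7,\sqrt{0 + 2} \right)} + h{\left(-1,-6 \right)} p^{2}{\left(\left(-5\right) \left(-1\right) \right)} = \left(-1 + \frac{\sqrt{0 + 2}}{3}\right) + 2 \cdot 10^{2} = \left(-1 + \frac{\sqrt{2}}{3}\right) + 2 \cdot 100 = \left(-1 + \frac{\sqrt{2}}{3}\right) + 200 = 199 + \frac{\sqrt{2}}{3}$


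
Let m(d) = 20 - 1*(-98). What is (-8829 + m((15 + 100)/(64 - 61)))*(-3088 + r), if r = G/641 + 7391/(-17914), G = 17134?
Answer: 306251878437637/11482874 ≈ 2.6670e+7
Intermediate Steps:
r = 302200845/11482874 (r = 17134/641 + 7391/(-17914) = 17134*(1/641) + 7391*(-1/17914) = 17134/641 - 7391/17914 = 302200845/11482874 ≈ 26.318)
m(d) = 118 (m(d) = 20 + 98 = 118)
(-8829 + m((15 + 100)/(64 - 61)))*(-3088 + r) = (-8829 + 118)*(-3088 + 302200845/11482874) = -8711*(-35156914067/11482874) = 306251878437637/11482874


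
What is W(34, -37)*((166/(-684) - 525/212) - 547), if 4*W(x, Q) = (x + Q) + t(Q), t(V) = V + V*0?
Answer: 99642085/18126 ≈ 5497.2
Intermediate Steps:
t(V) = V (t(V) = V + 0 = V)
W(x, Q) = Q/2 + x/4 (W(x, Q) = ((x + Q) + Q)/4 = ((Q + x) + Q)/4 = (x + 2*Q)/4 = Q/2 + x/4)
W(34, -37)*((166/(-684) - 525/212) - 547) = ((1/2)*(-37) + (1/4)*34)*((166/(-684) - 525/212) - 547) = (-37/2 + 17/2)*((166*(-1/684) - 525*1/212) - 547) = -10*((-83/342 - 525/212) - 547) = -10*(-98573/36252 - 547) = -10*(-19928417/36252) = 99642085/18126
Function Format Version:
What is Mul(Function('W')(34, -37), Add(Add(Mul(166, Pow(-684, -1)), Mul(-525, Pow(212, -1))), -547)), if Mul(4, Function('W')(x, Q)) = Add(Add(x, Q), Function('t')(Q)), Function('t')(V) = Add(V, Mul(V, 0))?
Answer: Rational(99642085, 18126) ≈ 5497.2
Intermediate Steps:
Function('t')(V) = V (Function('t')(V) = Add(V, 0) = V)
Function('W')(x, Q) = Add(Mul(Rational(1, 2), Q), Mul(Rational(1, 4), x)) (Function('W')(x, Q) = Mul(Rational(1, 4), Add(Add(x, Q), Q)) = Mul(Rational(1, 4), Add(Add(Q, x), Q)) = Mul(Rational(1, 4), Add(x, Mul(2, Q))) = Add(Mul(Rational(1, 2), Q), Mul(Rational(1, 4), x)))
Mul(Function('W')(34, -37), Add(Add(Mul(166, Pow(-684, -1)), Mul(-525, Pow(212, -1))), -547)) = Mul(Add(Mul(Rational(1, 2), -37), Mul(Rational(1, 4), 34)), Add(Add(Mul(166, Pow(-684, -1)), Mul(-525, Pow(212, -1))), -547)) = Mul(Add(Rational(-37, 2), Rational(17, 2)), Add(Add(Mul(166, Rational(-1, 684)), Mul(-525, Rational(1, 212))), -547)) = Mul(-10, Add(Add(Rational(-83, 342), Rational(-525, 212)), -547)) = Mul(-10, Add(Rational(-98573, 36252), -547)) = Mul(-10, Rational(-19928417, 36252)) = Rational(99642085, 18126)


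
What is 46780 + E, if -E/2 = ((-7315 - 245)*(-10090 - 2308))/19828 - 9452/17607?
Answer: 3257811627268/87277899 ≈ 37327.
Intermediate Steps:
E = -825048487952/87277899 (E = -2*(((-7315 - 245)*(-10090 - 2308))/19828 - 9452/17607) = -2*(-7560*(-12398)*(1/19828) - 9452*1/17607) = -2*(93728880*(1/19828) - 9452/17607) = -2*(23432220/4957 - 9452/17607) = -2*412524243976/87277899 = -825048487952/87277899 ≈ -9453.1)
46780 + E = 46780 - 825048487952/87277899 = 3257811627268/87277899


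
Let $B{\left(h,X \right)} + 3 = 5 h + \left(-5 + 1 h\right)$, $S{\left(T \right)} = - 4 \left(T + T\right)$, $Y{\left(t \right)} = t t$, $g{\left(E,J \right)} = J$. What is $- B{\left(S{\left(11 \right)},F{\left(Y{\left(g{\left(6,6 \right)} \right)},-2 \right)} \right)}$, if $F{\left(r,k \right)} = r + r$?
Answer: $536$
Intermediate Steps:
$Y{\left(t \right)} = t^{2}$
$S{\left(T \right)} = - 8 T$ ($S{\left(T \right)} = - 4 \cdot 2 T = - 8 T$)
$F{\left(r,k \right)} = 2 r$
$B{\left(h,X \right)} = -8 + 6 h$ ($B{\left(h,X \right)} = -3 + \left(5 h + \left(-5 + 1 h\right)\right) = -3 + \left(5 h + \left(-5 + h\right)\right) = -3 + \left(-5 + 6 h\right) = -8 + 6 h$)
$- B{\left(S{\left(11 \right)},F{\left(Y{\left(g{\left(6,6 \right)} \right)},-2 \right)} \right)} = - (-8 + 6 \left(\left(-8\right) 11\right)) = - (-8 + 6 \left(-88\right)) = - (-8 - 528) = \left(-1\right) \left(-536\right) = 536$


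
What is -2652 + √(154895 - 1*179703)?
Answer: -2652 + 2*I*√6202 ≈ -2652.0 + 157.51*I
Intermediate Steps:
-2652 + √(154895 - 1*179703) = -2652 + √(154895 - 179703) = -2652 + √(-24808) = -2652 + 2*I*√6202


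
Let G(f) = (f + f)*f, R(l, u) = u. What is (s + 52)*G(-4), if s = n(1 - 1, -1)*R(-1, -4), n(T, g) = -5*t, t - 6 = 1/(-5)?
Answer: 5376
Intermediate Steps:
t = 29/5 (t = 6 + 1/(-5) = 6 - 1/5 = 29/5 ≈ 5.8000)
G(f) = 2*f**2 (G(f) = (2*f)*f = 2*f**2)
n(T, g) = -29 (n(T, g) = -5*29/5 = -29)
s = 116 (s = -29*(-4) = 116)
(s + 52)*G(-4) = (116 + 52)*(2*(-4)**2) = 168*(2*16) = 168*32 = 5376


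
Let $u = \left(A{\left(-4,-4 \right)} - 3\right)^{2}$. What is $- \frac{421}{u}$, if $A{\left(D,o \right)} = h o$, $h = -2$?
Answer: $- \frac{421}{25} \approx -16.84$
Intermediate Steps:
$A{\left(D,o \right)} = - 2 o$
$u = 25$ ($u = \left(\left(-2\right) \left(-4\right) - 3\right)^{2} = \left(8 - 3\right)^{2} = 5^{2} = 25$)
$- \frac{421}{u} = - \frac{421}{25}$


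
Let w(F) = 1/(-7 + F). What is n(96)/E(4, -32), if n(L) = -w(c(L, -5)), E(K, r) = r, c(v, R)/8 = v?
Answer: 1/24352 ≈ 4.1064e-5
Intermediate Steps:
c(v, R) = 8*v
n(L) = -1/(-7 + 8*L)
n(96)/E(4, -32) = -1/(-7 + 8*96)/(-32) = -1/(-7 + 768)*(-1/32) = -1/761*(-1/32) = 1/24352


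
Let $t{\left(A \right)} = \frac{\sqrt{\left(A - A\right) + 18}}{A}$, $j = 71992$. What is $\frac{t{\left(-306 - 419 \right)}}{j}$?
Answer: $- \frac{3 \sqrt{2}}{52194200} \approx -8.1286 \cdot 10^{-8}$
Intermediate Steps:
$t{\left(A \right)} = \frac{3 \sqrt{2}}{A}$ ($t{\left(A \right)} = \frac{\sqrt{0 + 18}}{A} = \frac{\sqrt{18}}{A} = \frac{3 \sqrt{2}}{A}$)
$\frac{t{\left(-306 - 419 \right)}}{j} = \frac{3 \sqrt{2} \frac{1}{-306 - 419}}{71992} = \frac{3 \sqrt{2}}{-306 - 419} \cdot \frac{1}{71992} = \frac{3 \sqrt{2}}{-725} \cdot \frac{1}{71992} = 3 \sqrt{2} \left(- \frac{1}{725}\right) \frac{1}{71992} = - \frac{3 \sqrt{2}}{725} \cdot \frac{1}{71992} = - \frac{3 \sqrt{2}}{52194200}$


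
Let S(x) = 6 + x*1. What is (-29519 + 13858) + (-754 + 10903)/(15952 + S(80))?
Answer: -83720323/5346 ≈ -15660.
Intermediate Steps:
S(x) = 6 + x
(-29519 + 13858) + (-754 + 10903)/(15952 + S(80)) = (-29519 + 13858) + (-754 + 10903)/(15952 + (6 + 80)) = -15661 + 10149/(15952 + 86) = -15661 + 10149/16038 = -15661 + 10149*(1/16038) = -15661 + 3383/5346 = -83720323/5346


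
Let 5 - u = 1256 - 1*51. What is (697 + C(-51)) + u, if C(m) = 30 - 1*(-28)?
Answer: -445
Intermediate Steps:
u = -1200 (u = 5 - (1256 - 1*51) = 5 - (1256 - 51) = 5 - 1*1205 = 5 - 1205 = -1200)
C(m) = 58 (C(m) = 30 + 28 = 58)
(697 + C(-51)) + u = (697 + 58) - 1200 = 755 - 1200 = -445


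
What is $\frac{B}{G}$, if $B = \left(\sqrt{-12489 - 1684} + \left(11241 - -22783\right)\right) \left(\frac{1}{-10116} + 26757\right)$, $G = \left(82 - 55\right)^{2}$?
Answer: $\frac{2302351436366}{1843641} + \frac{270673811 i \sqrt{14173}}{7374564} \approx 1.2488 \cdot 10^{6} + 4369.6 i$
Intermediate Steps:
$G = 729$ ($G = 27^{2} = 729$)
$B = \frac{2302351436366}{2529} + \frac{270673811 i \sqrt{14173}}{10116}$ ($B = \left(\sqrt{-14173} + \left(11241 + 22783\right)\right) \left(- \frac{1}{10116} + 26757\right) = \left(i \sqrt{14173} + 34024\right) \frac{270673811}{10116} = \left(34024 + i \sqrt{14173}\right) \frac{270673811}{10116} = \frac{2302351436366}{2529} + \frac{270673811 i \sqrt{14173}}{10116} \approx 9.1038 \cdot 10^{8} + 3.1854 \cdot 10^{6} i$)
$\frac{B}{G} = \frac{\frac{2302351436366}{2529} + \frac{270673811 i \sqrt{14173}}{10116}}{729} = \left(\frac{2302351436366}{2529} + \frac{270673811 i \sqrt{14173}}{10116}\right) \frac{1}{729} = \frac{2302351436366}{1843641} + \frac{270673811 i \sqrt{14173}}{7374564}$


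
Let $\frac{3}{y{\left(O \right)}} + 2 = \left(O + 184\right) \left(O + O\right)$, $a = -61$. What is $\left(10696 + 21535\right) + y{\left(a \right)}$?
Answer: $\frac{483722845}{15008} \approx 32231.0$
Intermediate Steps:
$y{\left(O \right)} = \frac{3}{-2 + 2 O \left(184 + O\right)}$ ($y{\left(O \right)} = \frac{3}{-2 + \left(O + 184\right) \left(O + O\right)} = \frac{3}{-2 + \left(184 + O\right) 2 O} = \frac{3}{-2 + 2 O \left(184 + O\right)}$)
$\left(10696 + 21535\right) + y{\left(a \right)} = \left(10696 + 21535\right) + \frac{3}{2 \left(-1 + \left(-61\right)^{2} + 184 \left(-61\right)\right)} = 32231 + \frac{3}{2 \left(-1 + 3721 - 11224\right)} = 32231 + \frac{3}{2 \left(-7504\right)} = 32231 + \frac{3}{2} \left(- \frac{1}{7504}\right) = 32231 - \frac{3}{15008} = \frac{483722845}{15008}$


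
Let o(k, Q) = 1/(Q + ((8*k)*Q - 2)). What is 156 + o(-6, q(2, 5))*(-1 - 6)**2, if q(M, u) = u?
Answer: 36923/237 ≈ 155.79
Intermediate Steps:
o(k, Q) = 1/(-2 + Q + 8*Q*k) (o(k, Q) = 1/(Q + (8*Q*k - 2)) = 1/(Q + (-2 + 8*Q*k)) = 1/(-2 + Q + 8*Q*k))
156 + o(-6, q(2, 5))*(-1 - 6)**2 = 156 + (-1 - 6)**2/(-2 + 5 + 8*5*(-6)) = 156 + (-7)**2/(-2 + 5 - 240) = 156 + 49/(-237) = 156 - 1/237*49 = 156 - 49/237 = 36923/237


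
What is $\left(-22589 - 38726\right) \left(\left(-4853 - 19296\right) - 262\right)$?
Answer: $1496760465$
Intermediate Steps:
$\left(-22589 - 38726\right) \left(\left(-4853 - 19296\right) - 262\right) = - 61315 \left(\left(-4853 - 19296\right) - 262\right) = - 61315 \left(-24149 - 262\right) = \left(-61315\right) \left(-24411\right) = 1496760465$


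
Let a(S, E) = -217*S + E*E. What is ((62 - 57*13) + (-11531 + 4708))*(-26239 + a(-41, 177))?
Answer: -104930474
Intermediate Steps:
a(S, E) = E² - 217*S (a(S, E) = -217*S + E² = E² - 217*S)
((62 - 57*13) + (-11531 + 4708))*(-26239 + a(-41, 177)) = ((62 - 57*13) + (-11531 + 4708))*(-26239 + (177² - 217*(-41))) = ((62 - 741) - 6823)*(-26239 + (31329 + 8897)) = (-679 - 6823)*(-26239 + 40226) = -7502*13987 = -104930474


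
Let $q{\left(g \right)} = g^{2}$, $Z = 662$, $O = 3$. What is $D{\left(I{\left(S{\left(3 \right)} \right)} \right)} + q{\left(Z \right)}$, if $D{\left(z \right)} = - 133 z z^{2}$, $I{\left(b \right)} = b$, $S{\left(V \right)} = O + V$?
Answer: $409516$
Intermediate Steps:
$S{\left(V \right)} = 3 + V$
$D{\left(z \right)} = - 133 z^{3}$
$D{\left(I{\left(S{\left(3 \right)} \right)} \right)} + q{\left(Z \right)} = - 133 \left(3 + 3\right)^{3} + 662^{2} = - 133 \cdot 6^{3} + 438244 = \left(-133\right) 216 + 438244 = -28728 + 438244 = 409516$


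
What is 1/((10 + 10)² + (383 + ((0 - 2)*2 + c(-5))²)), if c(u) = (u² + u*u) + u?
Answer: 1/2464 ≈ 0.00040584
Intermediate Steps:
c(u) = u + 2*u² (c(u) = (u² + u²) + u = 2*u² + u = u + 2*u²)
1/((10 + 10)² + (383 + ((0 - 2)*2 + c(-5))²)) = 1/((10 + 10)² + (383 + ((0 - 2)*2 - 5*(1 + 2*(-5)))²)) = 1/(20² + (383 + (-2*2 - 5*(1 - 10))²)) = 1/(400 + (383 + (-4 - 5*(-9))²)) = 1/(400 + (383 + (-4 + 45)²)) = 1/(400 + (383 + 41²)) = 1/(400 + (383 + 1681)) = 1/(400 + 2064) = 1/2464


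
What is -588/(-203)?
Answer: 84/29 ≈ 2.8966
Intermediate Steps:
-588/(-203) = -588*(-1/203) = 84/29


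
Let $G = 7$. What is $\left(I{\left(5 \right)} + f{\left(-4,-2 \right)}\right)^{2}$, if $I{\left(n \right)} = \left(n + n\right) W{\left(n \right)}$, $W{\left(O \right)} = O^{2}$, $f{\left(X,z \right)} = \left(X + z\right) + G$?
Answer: $63001$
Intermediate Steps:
$f{\left(X,z \right)} = 7 + X + z$ ($f{\left(X,z \right)} = \left(X + z\right) + 7 = 7 + X + z$)
$I{\left(n \right)} = 2 n^{3}$ ($I{\left(n \right)} = \left(n + n\right) n^{2} = 2 n n^{2} = 2 n^{3}$)
$\left(I{\left(5 \right)} + f{\left(-4,-2 \right)}\right)^{2} = \left(2 \cdot 5^{3} - -1\right)^{2} = \left(2 \cdot 125 + 1\right)^{2} = \left(250 + 1\right)^{2} = 251^{2} = 63001$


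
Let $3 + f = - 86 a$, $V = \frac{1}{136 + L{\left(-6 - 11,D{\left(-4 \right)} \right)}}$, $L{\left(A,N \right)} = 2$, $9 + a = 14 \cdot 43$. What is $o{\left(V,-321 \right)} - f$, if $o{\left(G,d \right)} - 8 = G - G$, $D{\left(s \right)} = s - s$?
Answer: $51009$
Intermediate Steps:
$a = 593$ ($a = -9 + 14 \cdot 43 = -9 + 602 = 593$)
$D{\left(s \right)} = 0$
$V = \frac{1}{138}$ ($V = \frac{1}{136 + 2} = \frac{1}{138} \approx 0.0072464$)
$f = -51001$ ($f = -3 - 50998 = -51001$)
$o{\left(G,d \right)} = 8$ ($o{\left(G,d \right)} = 8 + \left(G - G\right) = 8 + 0 = 8$)
$o{\left(V,-321 \right)} - f = 8 - -51001 = 8 + 51001 = 51009$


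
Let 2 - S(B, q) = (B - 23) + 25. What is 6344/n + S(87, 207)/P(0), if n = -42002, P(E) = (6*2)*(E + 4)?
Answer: -659781/336016 ≈ -1.9635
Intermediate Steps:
S(B, q) = -B (S(B, q) = 2 - ((B - 23) + 25) = 2 - ((-23 + B) + 25) = 2 - (2 + B) = 2 + (-2 - B) = -B)
P(E) = 48 + 12*E (P(E) = 12*(4 + E) = 48 + 12*E)
6344/n + S(87, 207)/P(0) = 6344/(-42002) + (-1*87)/(48 + 12*0) = 6344*(-1/42002) - 87/(48 + 0) = -3172/21001 - 87/48 = -3172/21001 - 87*1/48 = -3172/21001 - 29/16 = -659781/336016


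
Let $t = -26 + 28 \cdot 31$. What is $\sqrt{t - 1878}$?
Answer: $2 i \sqrt{259} \approx 32.187 i$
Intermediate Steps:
$t = 842$ ($t = -26 + 868 = 842$)
$\sqrt{t - 1878} = \sqrt{842 - 1878} = \sqrt{-1036} = 2 i \sqrt{259}$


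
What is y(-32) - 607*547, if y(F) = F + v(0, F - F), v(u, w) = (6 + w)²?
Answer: -332025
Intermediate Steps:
y(F) = 36 + F (y(F) = F + (6 + (F - F))² = F + (6 + 0)² = F + 6² = F + 36 = 36 + F)
y(-32) - 607*547 = (36 - 32) - 607*547 = 4 - 332029 = -332025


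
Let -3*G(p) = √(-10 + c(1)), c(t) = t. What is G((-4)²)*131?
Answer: -131*I ≈ -131.0*I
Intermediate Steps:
G(p) = -I (G(p) = -√(-10 + 1)/3 = -I)
G((-4)²)*131 = -I*131 = -131*I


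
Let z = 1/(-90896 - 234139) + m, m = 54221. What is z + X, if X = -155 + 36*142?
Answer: 19234921229/325035 ≈ 59178.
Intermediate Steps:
z = 17623722734/325035 (z = 1/(-90896 - 234139) + 54221 = 1/(-325035) + 54221 = -1/325035 + 54221 = 17623722734/325035 ≈ 54221.)
X = 4957 (X = -155 + 5112 = 4957)
z + X = 17623722734/325035 + 4957 = 19234921229/325035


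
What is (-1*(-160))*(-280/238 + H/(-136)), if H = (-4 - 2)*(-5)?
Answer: -3800/17 ≈ -223.53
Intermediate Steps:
H = 30 (H = -6*(-5) = 30)
(-1*(-160))*(-280/238 + H/(-136)) = (-1*(-160))*(-280/238 + 30/(-136)) = 160*(-280*1/238 + 30*(-1/136)) = 160*(-20/17 - 15/68) = 160*(-95/68) = -3800/17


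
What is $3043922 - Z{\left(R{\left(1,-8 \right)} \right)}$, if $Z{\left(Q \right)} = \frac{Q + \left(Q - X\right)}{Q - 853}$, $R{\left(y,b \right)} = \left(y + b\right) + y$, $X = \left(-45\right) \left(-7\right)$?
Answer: $\frac{2614728671}{859} \approx 3.0439 \cdot 10^{6}$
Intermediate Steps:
$X = 315$
$R{\left(y,b \right)} = b + 2 y$ ($R{\left(y,b \right)} = \left(b + y\right) + y = b + 2 y$)
$Z{\left(Q \right)} = \frac{-315 + 2 Q}{-853 + Q}$ ($Z{\left(Q \right)} = \frac{Q + \left(Q - 315\right)}{Q - 853} = \frac{Q + \left(Q - 315\right)}{-853 + Q} = \frac{Q + \left(-315 + Q\right)}{-853 + Q} = \frac{-315 + 2 Q}{-853 + Q}$)
$3043922 - Z{\left(R{\left(1,-8 \right)} \right)} = 3043922 - \frac{-315 + 2 \left(-8 + 2 \cdot 1\right)}{-853 + \left(-8 + 2 \cdot 1\right)} = 3043922 - \frac{-315 + 2 \left(-8 + 2\right)}{-853 + \left(-8 + 2\right)} = 3043922 - \frac{-315 + 2 \left(-6\right)}{-853 - 6} = 3043922 - \frac{-315 - 12}{-859} = 3043922 - \left(- \frac{1}{859}\right) \left(-327\right) = 3043922 - \frac{327}{859} = \frac{2614728671}{859}$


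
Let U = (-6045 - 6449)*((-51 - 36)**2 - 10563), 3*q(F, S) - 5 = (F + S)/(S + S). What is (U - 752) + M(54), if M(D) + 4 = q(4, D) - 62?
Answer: 6059807615/162 ≈ 3.7406e+7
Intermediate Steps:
q(F, S) = 5/3 + (F + S)/(6*S) (q(F, S) = 5/3 + ((F + S)/(S + S))/3 = 5/3 + ((F + S)/((2*S)))/3 = 5/3 + ((F + S)*(1/(2*S)))/3 = 5/3 + ((F + S)/(2*S))/3 = 5/3 + (F + S)/(6*S))
M(D) = -66 + (4 + 11*D)/(6*D) (M(D) = -4 + ((4 + 11*D)/(6*D) - 62) = -4 + (-62 + (4 + 11*D)/(6*D)) = -66 + (4 + 11*D)/(6*D))
U = 37407036 (U = -12494*((-87)**2 - 10563) = -12494*(7569 - 10563) = -12494*(-2994) = 37407036)
(U - 752) + M(54) = (37407036 - 752) + (1/6)*(4 - 385*54)/54 = 37406284 + (1/6)*(1/54)*(4 - 20790) = 37406284 + (1/6)*(1/54)*(-20786) = 37406284 - 10393/162 = 6059807615/162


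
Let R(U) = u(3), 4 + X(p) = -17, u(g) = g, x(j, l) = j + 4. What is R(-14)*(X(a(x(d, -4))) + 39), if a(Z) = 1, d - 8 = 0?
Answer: 54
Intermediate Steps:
d = 8 (d = 8 + 0 = 8)
x(j, l) = 4 + j
X(p) = -21 (X(p) = -4 - 17 = -21)
R(U) = 3
R(-14)*(X(a(x(d, -4))) + 39) = 3*(-21 + 39) = 3*18 = 54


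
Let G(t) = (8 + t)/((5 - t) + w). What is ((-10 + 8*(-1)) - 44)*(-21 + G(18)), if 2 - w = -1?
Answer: 7316/5 ≈ 1463.2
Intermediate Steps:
w = 3 (w = 2 - 1*(-1) = 2 + 1 = 3)
G(t) = (8 + t)/(8 - t) (G(t) = (8 + t)/((5 - t) + 3) = (8 + t)/(8 - t))
((-10 + 8*(-1)) - 44)*(-21 + G(18)) = ((-10 + 8*(-1)) - 44)*(-21 + (8 + 18)/(8 - 1*18)) = ((-10 - 8) - 44)*(-21 + 26/(8 - 18)) = (-18 - 44)*(-21 + 26/(-10)) = -62*(-21 - 1/10*26) = -62*(-21 - 13/5) = -62*(-118/5) = 7316/5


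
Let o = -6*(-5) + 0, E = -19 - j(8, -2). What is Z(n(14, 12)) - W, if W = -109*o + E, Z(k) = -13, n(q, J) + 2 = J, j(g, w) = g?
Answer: 3284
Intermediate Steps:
n(q, J) = -2 + J
E = -27 (E = -19 - 1*8 = -19 - 8 = -27)
o = 30 (o = -1*(-30) + 0 = 30 + 0 = 30)
W = -3297 (W = -109*30 - 27 = -3270 - 27 = -3297)
Z(n(14, 12)) - W = -13 - 1*(-3297) = -13 + 3297 = 3284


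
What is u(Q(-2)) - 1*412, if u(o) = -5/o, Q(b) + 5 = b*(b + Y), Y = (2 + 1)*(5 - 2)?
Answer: -7823/19 ≈ -411.74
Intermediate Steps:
Y = 9 (Y = 3*3 = 9)
Q(b) = -5 + b*(9 + b) (Q(b) = -5 + b*(b + 9) = -5 + b*(9 + b))
u(Q(-2)) - 1*412 = -5/(-5 + (-2)² + 9*(-2)) - 1*412 = -5/(-5 + 4 - 18) - 412 = -5/(-19) - 412 = -5*(-1/19) - 412 = 5/19 - 412 = -7823/19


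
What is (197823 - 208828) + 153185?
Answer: 142180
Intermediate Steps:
(197823 - 208828) + 153185 = -11005 + 153185 = 142180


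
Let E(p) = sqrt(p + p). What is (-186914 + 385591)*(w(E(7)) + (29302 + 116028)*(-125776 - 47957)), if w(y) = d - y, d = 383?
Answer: -5016319381761239 - 198677*sqrt(14) ≈ -5.0163e+15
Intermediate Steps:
E(p) = sqrt(2)*sqrt(p) (E(p) = sqrt(2*p) = sqrt(2)*sqrt(p))
w(y) = 383 - y
(-186914 + 385591)*(w(E(7)) + (29302 + 116028)*(-125776 - 47957)) = (-186914 + 385591)*((383 - sqrt(2)*sqrt(7)) + (29302 + 116028)*(-125776 - 47957)) = 198677*((383 - sqrt(14)) + 145330*(-173733)) = 198677*((383 - sqrt(14)) - 25248616890) = 198677*(-25248616507 - sqrt(14)) = -5016319381761239 - 198677*sqrt(14)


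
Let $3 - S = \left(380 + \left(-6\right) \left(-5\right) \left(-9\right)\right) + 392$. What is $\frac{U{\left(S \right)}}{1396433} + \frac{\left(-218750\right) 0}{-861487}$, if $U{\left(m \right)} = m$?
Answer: $- \frac{499}{1396433} \approx -0.00035734$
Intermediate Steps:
$S = -499$ ($S = 3 - \left(\left(380 + \left(-6\right) \left(-5\right) \left(-9\right)\right) + 392\right) = 3 - \left(\left(380 + 30 \left(-9\right)\right) + 392\right) = 3 - \left(\left(380 - 270\right) + 392\right) = 3 - \left(110 + 392\right) = 3 - 502 = -499$)
$\frac{U{\left(S \right)}}{1396433} + \frac{\left(-218750\right) 0}{-861487} = - \frac{499}{1396433} + \frac{\left(-218750\right) 0}{-861487} = \left(-499\right) \frac{1}{1396433} + 0 \left(- \frac{1}{861487}\right) = - \frac{499}{1396433} + 0 = - \frac{499}{1396433}$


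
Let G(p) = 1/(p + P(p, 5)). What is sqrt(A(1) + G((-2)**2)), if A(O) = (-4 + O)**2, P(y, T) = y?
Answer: sqrt(146)/4 ≈ 3.0208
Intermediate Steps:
G(p) = 1/(2*p) (G(p) = 1/(p + p) = 1/(2*p))
sqrt(A(1) + G((-2)**2)) = sqrt((-4 + 1)**2 + 1/(2*((-2)**2))) = sqrt((-3)**2 + (1/2)/4) = sqrt(9 + (1/2)*(1/4)) = sqrt(9 + 1/8) = sqrt(73/8) = sqrt(146)/4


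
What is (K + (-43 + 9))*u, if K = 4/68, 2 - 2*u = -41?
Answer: -24811/34 ≈ -729.74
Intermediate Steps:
u = 43/2 (u = 1 - ½*(-41) = 1 + 41/2 = 43/2 ≈ 21.500)
K = 1/17 (K = 4*(1/68) = 1/17 ≈ 0.058824)
(K + (-43 + 9))*u = (1/17 + (-43 + 9))*(43/2) = (1/17 - 34)*(43/2) = -577/17*43/2 = -24811/34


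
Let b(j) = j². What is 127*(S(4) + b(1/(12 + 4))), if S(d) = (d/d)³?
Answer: 32639/256 ≈ 127.50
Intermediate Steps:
S(d) = 1 (S(d) = 1³ = 1)
127*(S(4) + b(1/(12 + 4))) = 127*(1 + (1/(12 + 4))²) = 127*(1 + (1/16)²) = 127*(1 + 1/256) = 127*(257/256) = 32639/256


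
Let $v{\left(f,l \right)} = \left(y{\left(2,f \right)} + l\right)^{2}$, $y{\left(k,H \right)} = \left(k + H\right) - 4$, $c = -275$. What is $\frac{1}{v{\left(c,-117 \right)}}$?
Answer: $\frac{1}{155236} \approx 6.4418 \cdot 10^{-6}$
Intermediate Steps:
$y{\left(k,H \right)} = -4 + H + k$ ($y{\left(k,H \right)} = \left(H + k\right) - 4 = -4 + H + k$)
$v{\left(f,l \right)} = \left(-2 + f + l\right)^{2}$ ($v{\left(f,l \right)} = \left(\left(-4 + f + 2\right) + l\right)^{2} = \left(\left(-2 + f\right) + l\right)^{2} = \left(-2 + f + l\right)^{2}$)
$\frac{1}{v{\left(c,-117 \right)}} = \frac{1}{\left(-2 - 275 - 117\right)^{2}} = \frac{1}{\left(-394\right)^{2}} = \frac{1}{155236}$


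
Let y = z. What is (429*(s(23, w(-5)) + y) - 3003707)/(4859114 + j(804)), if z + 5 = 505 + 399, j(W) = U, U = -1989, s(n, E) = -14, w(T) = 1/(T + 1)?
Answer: -2624042/4857125 ≈ -0.54025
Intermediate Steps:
w(T) = 1/(1 + T)
j(W) = -1989
z = 899 (z = -5 + (505 + 399) = -5 + 904 = 899)
y = 899
(429*(s(23, w(-5)) + y) - 3003707)/(4859114 + j(804)) = (429*(-14 + 899) - 3003707)/(4859114 - 1989) = (429*885 - 3003707)/4857125 = (379665 - 3003707)*(1/4857125) = -2624042*1/4857125 = -2624042/4857125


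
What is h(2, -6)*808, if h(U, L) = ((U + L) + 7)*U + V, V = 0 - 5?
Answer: 808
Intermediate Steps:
V = -5
h(U, L) = -5 + U*(7 + L + U) (h(U, L) = ((U + L) + 7)*U - 5 = ((L + U) + 7)*U - 5 = (7 + L + U)*U - 5 = U*(7 + L + U) - 5 = -5 + U*(7 + L + U))
h(2, -6)*808 = (-5 + 2² + 7*2 - 6*2)*808 = (-5 + 4 + 14 - 12)*808 = 1*808 = 808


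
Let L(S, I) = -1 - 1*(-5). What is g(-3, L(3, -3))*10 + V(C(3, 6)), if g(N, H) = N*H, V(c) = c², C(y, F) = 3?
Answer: -111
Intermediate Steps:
L(S, I) = 4 (L(S, I) = -1 + 5 = 4)
g(N, H) = H*N
g(-3, L(3, -3))*10 + V(C(3, 6)) = (4*(-3))*10 + 3² = -12*10 + 9 = -120 + 9 = -111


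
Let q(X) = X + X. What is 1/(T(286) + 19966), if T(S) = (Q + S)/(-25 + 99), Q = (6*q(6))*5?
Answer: 37/739065 ≈ 5.0063e-5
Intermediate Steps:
q(X) = 2*X
Q = 360 (Q = (6*(2*6))*5 = (6*12)*5 = 72*5 = 360)
T(S) = 180/37 + S/74 (T(S) = (360 + S)/(-25 + 99) = (360 + S)/74 = (360 + S)*(1/74) = 180/37 + S/74)
1/(T(286) + 19966) = 1/((180/37 + (1/74)*286) + 19966) = 1/((180/37 + 143/37) + 19966) = 1/(323/37 + 19966) = 1/(739065/37) = 37/739065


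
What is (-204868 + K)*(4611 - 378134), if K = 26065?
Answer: 66787032969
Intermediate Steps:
(-204868 + K)*(4611 - 378134) = (-204868 + 26065)*(4611 - 378134) = -178803*(-373523) = 66787032969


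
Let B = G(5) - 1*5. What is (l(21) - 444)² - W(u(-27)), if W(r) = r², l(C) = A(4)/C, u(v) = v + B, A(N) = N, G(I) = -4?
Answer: 86290864/441 ≈ 1.9567e+5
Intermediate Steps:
B = -9 (B = -4 - 1*5 = -4 - 5 = -9)
u(v) = -9 + v (u(v) = v - 9 = -9 + v)
l(C) = 4/C
(l(21) - 444)² - W(u(-27)) = (4/21 - 444)² - (-9 - 27)² = (4*(1/21) - 444)² - 1*(-36)² = (4/21 - 444)² - 1*1296 = (-9320/21)² - 1296 = 86862400/441 - 1296 = 86290864/441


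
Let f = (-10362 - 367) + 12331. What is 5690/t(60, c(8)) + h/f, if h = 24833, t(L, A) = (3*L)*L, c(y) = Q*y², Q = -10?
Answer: 1540621/96120 ≈ 16.028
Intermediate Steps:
c(y) = -10*y²
t(L, A) = 3*L²
f = 1602 (f = -10729 + 12331 = 1602)
5690/t(60, c(8)) + h/f = 5690/((3*60²)) + 24833/1602 = 5690/((3*3600)) + 24833*(1/1602) = 5690/10800 + 24833/1602 = 5690*(1/10800) + 24833/1602 = 569/1080 + 24833/1602 = 1540621/96120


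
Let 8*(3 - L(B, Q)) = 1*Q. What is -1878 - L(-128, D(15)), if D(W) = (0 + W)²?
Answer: -14823/8 ≈ -1852.9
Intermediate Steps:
D(W) = W²
L(B, Q) = 3 - Q/8
-1878 - L(-128, D(15)) = -1878 - (3 - ⅛*15²) = -1878 - (3 - ⅛*225) = -1878 - (3 - 225/8) = -1878 - 1*(-201/8) = -1878 + 201/8 = -14823/8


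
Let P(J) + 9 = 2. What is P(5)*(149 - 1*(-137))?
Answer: -2002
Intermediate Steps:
P(J) = -7 (P(J) = -9 + 2 = -7)
P(5)*(149 - 1*(-137)) = -7*(149 - 1*(-137)) = -7*(149 + 137) = -7*286 = -2002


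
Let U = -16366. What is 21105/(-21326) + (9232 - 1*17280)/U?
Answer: -86886391/174510658 ≈ -0.49789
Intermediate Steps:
21105/(-21326) + (9232 - 1*17280)/U = 21105/(-21326) + (9232 - 1*17280)/(-16366) = 21105*(-1/21326) + (9232 - 17280)*(-1/16366) = -21105/21326 - 8048*(-1/16366) = -21105/21326 + 4024/8183 = -86886391/174510658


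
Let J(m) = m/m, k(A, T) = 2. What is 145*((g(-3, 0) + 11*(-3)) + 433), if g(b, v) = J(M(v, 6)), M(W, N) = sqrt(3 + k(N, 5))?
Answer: 58145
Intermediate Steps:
M(W, N) = sqrt(5) (M(W, N) = sqrt(3 + 2) = sqrt(5))
J(m) = 1
g(b, v) = 1
145*((g(-3, 0) + 11*(-3)) + 433) = 145*((1 + 11*(-3)) + 433) = 145*((1 - 33) + 433) = 145*(-32 + 433) = 145*401 = 58145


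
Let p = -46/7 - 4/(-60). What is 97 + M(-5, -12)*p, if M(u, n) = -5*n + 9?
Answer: -12314/35 ≈ -351.83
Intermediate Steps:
p = -683/105 (p = -46*⅐ - 4*(-1/60) = -46/7 + 1/15 = -683/105 ≈ -6.5048)
M(u, n) = 9 - 5*n
97 + M(-5, -12)*p = 97 + (9 - 5*(-12))*(-683/105) = 97 + (9 + 60)*(-683/105) = 97 + 69*(-683/105) = 97 - 15709/35 = -12314/35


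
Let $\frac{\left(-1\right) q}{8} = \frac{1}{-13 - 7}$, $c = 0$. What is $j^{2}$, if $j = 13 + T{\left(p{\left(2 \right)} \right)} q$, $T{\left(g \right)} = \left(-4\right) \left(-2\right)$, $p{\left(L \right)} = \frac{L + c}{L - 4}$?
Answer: $\frac{6561}{25} \approx 262.44$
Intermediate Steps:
$q = \frac{2}{5}$ ($q = - \frac{8}{-13 - 7} = - \frac{8}{-20} = \left(-8\right) \left(- \frac{1}{20}\right) = \frac{2}{5} \approx 0.4$)
$p{\left(L \right)} = \frac{L}{-4 + L}$ ($p{\left(L \right)} = \frac{L + 0}{L - 4} = \frac{L}{-4 + L}$)
$T{\left(g \right)} = 8$
$j = \frac{81}{5}$ ($j = 13 + 8 \cdot \frac{2}{5} = 13 + \frac{16}{5} = \frac{81}{5} \approx 16.2$)
$j^{2} = \left(\frac{81}{5}\right)^{2} = \frac{6561}{25}$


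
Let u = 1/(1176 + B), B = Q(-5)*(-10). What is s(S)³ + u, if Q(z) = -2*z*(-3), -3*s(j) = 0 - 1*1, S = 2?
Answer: 167/4428 ≈ 0.037715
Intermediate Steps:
s(j) = ⅓ (s(j) = -(0 - 1*1)/3 = -(0 - 1)/3 = -⅓*(-1) = ⅓)
Q(z) = 6*z
B = 300 (B = (6*(-5))*(-10) = -30*(-10) = 300)
u = 1/1476 (u = 1/(1176 + 300) = 1/1476 ≈ 0.00067751)
s(S)³ + u = (⅓)³ + 1/1476 = 1/27 + 1/1476 = 167/4428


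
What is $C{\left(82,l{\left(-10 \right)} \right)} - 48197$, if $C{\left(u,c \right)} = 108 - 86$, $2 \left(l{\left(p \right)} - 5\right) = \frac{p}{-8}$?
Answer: $-48175$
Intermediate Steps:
$l{\left(p \right)} = 5 - \frac{p}{16}$ ($l{\left(p \right)} = 5 + \frac{p \frac{1}{-8}}{2} = 5 + \frac{p \left(- \frac{1}{8}\right)}{2} = 5 + \frac{\left(- \frac{1}{8}\right) p}{2} = 5 - \frac{p}{16}$)
$C{\left(u,c \right)} = 22$
$C{\left(82,l{\left(-10 \right)} \right)} - 48197 = 22 - 48197 = -48175$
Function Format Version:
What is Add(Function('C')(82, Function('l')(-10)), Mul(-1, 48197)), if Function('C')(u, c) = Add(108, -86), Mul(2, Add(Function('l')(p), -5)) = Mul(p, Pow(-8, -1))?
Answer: -48175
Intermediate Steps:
Function('l')(p) = Add(5, Mul(Rational(-1, 16), p)) (Function('l')(p) = Add(5, Mul(Rational(1, 2), Mul(p, Pow(-8, -1)))) = Add(5, Mul(Rational(1, 2), Mul(p, Rational(-1, 8)))) = Add(5, Mul(Rational(1, 2), Mul(Rational(-1, 8), p))) = Add(5, Mul(Rational(-1, 16), p)))
Function('C')(u, c) = 22
Add(Function('C')(82, Function('l')(-10)), Mul(-1, 48197)) = Add(22, Mul(-1, 48197)) = Add(22, -48197) = -48175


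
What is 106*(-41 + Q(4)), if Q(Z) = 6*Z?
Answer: -1802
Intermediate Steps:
106*(-41 + Q(4)) = 106*(-41 + 6*4) = 106*(-41 + 24) = 106*(-17) = -1802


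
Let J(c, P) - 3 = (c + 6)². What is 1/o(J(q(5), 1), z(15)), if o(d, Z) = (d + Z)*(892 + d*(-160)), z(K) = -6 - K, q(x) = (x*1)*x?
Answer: -1/144607164 ≈ -6.9153e-9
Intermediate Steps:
q(x) = x² (q(x) = x*x = x²)
J(c, P) = 3 + (6 + c)² (J(c, P) = 3 + (c + 6)² = 3 + (6 + c)²)
o(d, Z) = (892 - 160*d)*(Z + d) (o(d, Z) = (Z + d)*(892 - 160*d) = (892 - 160*d)*(Z + d))
1/o(J(q(5), 1), z(15)) = 1/(-160*(3 + (6 + 5²)²)² + 892*(-6 - 1*15) + 892*(3 + (6 + 5²)²) - 160*(-6 - 1*15)*(3 + (6 + 5²)²)) = 1/(-160*(3 + (6 + 25)²)² + 892*(-6 - 15) + 892*(3 + (6 + 25)²) - 160*(-6 - 15)*(3 + (6 + 25)²)) = 1/(-160*(3 + 31²)² + 892*(-21) + 892*(3 + 31²) - 160*(-21)*(3 + 31²)) = 1/(-160*(3 + 961)² - 18732 + 892*(3 + 961) - 160*(-21)*(3 + 961)) = 1/(-160*964² - 18732 + 892*964 - 160*(-21)*964) = 1/(-160*929296 - 18732 + 859888 + 3239040) = 1/(-148687360 - 18732 + 859888 + 3239040) = 1/(-144607164) = -1/144607164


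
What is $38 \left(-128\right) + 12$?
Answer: $-4852$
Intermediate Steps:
$38 \left(-128\right) + 12 = -4864 + 12 = -4852$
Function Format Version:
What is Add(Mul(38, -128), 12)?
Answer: -4852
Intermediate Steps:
Add(Mul(38, -128), 12) = Add(-4864, 12) = -4852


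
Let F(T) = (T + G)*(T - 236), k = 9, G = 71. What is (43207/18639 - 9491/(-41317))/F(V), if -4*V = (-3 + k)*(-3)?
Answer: -7848345472/53840530052019 ≈ -0.00014577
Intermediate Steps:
V = 9/2 (V = -(-3 + 9)*(-3)/4 = -3*(-3)/2 = -1/4*(-18) = 9/2 ≈ 4.5000)
F(T) = (-236 + T)*(71 + T) (F(T) = (T + 71)*(T - 236) = (71 + T)*(-236 + T) = (-236 + T)*(71 + T))
(43207/18639 - 9491/(-41317))/F(V) = (43207/18639 - 9491/(-41317))/(-16756 + (9/2)**2 - 165*9/2) = (43207*(1/18639) - 9491*(-1/41317))/(-16756 + 81/4 - 1485/2) = (43207/18639 + 9491/41317)/(-69913/4) = (1962086368/770107563)*(-4/69913) = -7848345472/53840530052019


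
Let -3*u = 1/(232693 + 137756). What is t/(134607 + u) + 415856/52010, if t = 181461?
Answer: 5192762126041517/555745743108020 ≈ 9.3438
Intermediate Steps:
u = -1/1111347 (u = -1/(3*(232693 + 137756)) = -⅓/370449 = -⅓*1/370449 = -1/1111347 ≈ -8.9981e-7)
t/(134607 + u) + 415856/52010 = 181461/(134607 - 1/1111347) + 415856/52010 = 181461/(149595085628/1111347) + 415856*(1/52010) = 181461*(1111347/149595085628) + 29704/3715 = 201666137967/149595085628 + 29704/3715 = 5192762126041517/555745743108020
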